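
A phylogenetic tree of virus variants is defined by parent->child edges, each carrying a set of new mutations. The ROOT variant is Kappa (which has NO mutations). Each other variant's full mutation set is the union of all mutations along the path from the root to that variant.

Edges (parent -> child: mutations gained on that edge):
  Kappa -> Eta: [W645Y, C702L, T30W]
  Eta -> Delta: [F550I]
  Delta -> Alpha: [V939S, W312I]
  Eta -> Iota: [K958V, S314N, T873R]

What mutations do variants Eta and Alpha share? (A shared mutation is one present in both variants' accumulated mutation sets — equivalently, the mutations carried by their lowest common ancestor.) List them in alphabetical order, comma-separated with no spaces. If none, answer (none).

Answer: C702L,T30W,W645Y

Derivation:
Accumulating mutations along path to Eta:
  At Kappa: gained [] -> total []
  At Eta: gained ['W645Y', 'C702L', 'T30W'] -> total ['C702L', 'T30W', 'W645Y']
Mutations(Eta) = ['C702L', 'T30W', 'W645Y']
Accumulating mutations along path to Alpha:
  At Kappa: gained [] -> total []
  At Eta: gained ['W645Y', 'C702L', 'T30W'] -> total ['C702L', 'T30W', 'W645Y']
  At Delta: gained ['F550I'] -> total ['C702L', 'F550I', 'T30W', 'W645Y']
  At Alpha: gained ['V939S', 'W312I'] -> total ['C702L', 'F550I', 'T30W', 'V939S', 'W312I', 'W645Y']
Mutations(Alpha) = ['C702L', 'F550I', 'T30W', 'V939S', 'W312I', 'W645Y']
Intersection: ['C702L', 'T30W', 'W645Y'] ∩ ['C702L', 'F550I', 'T30W', 'V939S', 'W312I', 'W645Y'] = ['C702L', 'T30W', 'W645Y']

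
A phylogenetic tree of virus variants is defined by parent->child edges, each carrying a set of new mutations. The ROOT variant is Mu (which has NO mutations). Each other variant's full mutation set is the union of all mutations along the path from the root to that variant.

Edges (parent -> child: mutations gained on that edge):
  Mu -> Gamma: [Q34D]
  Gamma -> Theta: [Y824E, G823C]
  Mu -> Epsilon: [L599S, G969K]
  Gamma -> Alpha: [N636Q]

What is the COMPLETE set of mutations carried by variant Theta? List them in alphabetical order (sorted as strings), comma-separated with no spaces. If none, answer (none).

At Mu: gained [] -> total []
At Gamma: gained ['Q34D'] -> total ['Q34D']
At Theta: gained ['Y824E', 'G823C'] -> total ['G823C', 'Q34D', 'Y824E']

Answer: G823C,Q34D,Y824E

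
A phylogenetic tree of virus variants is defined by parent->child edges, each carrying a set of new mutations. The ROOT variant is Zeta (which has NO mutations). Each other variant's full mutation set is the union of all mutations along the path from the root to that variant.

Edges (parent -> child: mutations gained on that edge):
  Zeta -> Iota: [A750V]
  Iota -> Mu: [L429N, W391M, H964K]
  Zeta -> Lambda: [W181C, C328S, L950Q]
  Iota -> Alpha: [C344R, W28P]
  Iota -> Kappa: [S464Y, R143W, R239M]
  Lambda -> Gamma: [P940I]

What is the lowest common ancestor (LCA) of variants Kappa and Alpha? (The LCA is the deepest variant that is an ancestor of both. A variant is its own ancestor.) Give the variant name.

Answer: Iota

Derivation:
Path from root to Kappa: Zeta -> Iota -> Kappa
  ancestors of Kappa: {Zeta, Iota, Kappa}
Path from root to Alpha: Zeta -> Iota -> Alpha
  ancestors of Alpha: {Zeta, Iota, Alpha}
Common ancestors: {Zeta, Iota}
Walk up from Alpha: Alpha (not in ancestors of Kappa), Iota (in ancestors of Kappa), Zeta (in ancestors of Kappa)
Deepest common ancestor (LCA) = Iota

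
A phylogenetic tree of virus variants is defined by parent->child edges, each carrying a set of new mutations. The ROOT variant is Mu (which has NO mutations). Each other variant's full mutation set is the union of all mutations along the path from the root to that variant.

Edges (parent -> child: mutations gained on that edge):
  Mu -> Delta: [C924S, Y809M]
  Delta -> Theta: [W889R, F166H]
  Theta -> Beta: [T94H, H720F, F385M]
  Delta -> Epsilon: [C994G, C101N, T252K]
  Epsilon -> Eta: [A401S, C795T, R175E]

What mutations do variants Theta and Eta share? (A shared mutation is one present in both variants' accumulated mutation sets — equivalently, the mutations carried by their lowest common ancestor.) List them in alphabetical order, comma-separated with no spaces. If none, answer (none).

Answer: C924S,Y809M

Derivation:
Accumulating mutations along path to Theta:
  At Mu: gained [] -> total []
  At Delta: gained ['C924S', 'Y809M'] -> total ['C924S', 'Y809M']
  At Theta: gained ['W889R', 'F166H'] -> total ['C924S', 'F166H', 'W889R', 'Y809M']
Mutations(Theta) = ['C924S', 'F166H', 'W889R', 'Y809M']
Accumulating mutations along path to Eta:
  At Mu: gained [] -> total []
  At Delta: gained ['C924S', 'Y809M'] -> total ['C924S', 'Y809M']
  At Epsilon: gained ['C994G', 'C101N', 'T252K'] -> total ['C101N', 'C924S', 'C994G', 'T252K', 'Y809M']
  At Eta: gained ['A401S', 'C795T', 'R175E'] -> total ['A401S', 'C101N', 'C795T', 'C924S', 'C994G', 'R175E', 'T252K', 'Y809M']
Mutations(Eta) = ['A401S', 'C101N', 'C795T', 'C924S', 'C994G', 'R175E', 'T252K', 'Y809M']
Intersection: ['C924S', 'F166H', 'W889R', 'Y809M'] ∩ ['A401S', 'C101N', 'C795T', 'C924S', 'C994G', 'R175E', 'T252K', 'Y809M'] = ['C924S', 'Y809M']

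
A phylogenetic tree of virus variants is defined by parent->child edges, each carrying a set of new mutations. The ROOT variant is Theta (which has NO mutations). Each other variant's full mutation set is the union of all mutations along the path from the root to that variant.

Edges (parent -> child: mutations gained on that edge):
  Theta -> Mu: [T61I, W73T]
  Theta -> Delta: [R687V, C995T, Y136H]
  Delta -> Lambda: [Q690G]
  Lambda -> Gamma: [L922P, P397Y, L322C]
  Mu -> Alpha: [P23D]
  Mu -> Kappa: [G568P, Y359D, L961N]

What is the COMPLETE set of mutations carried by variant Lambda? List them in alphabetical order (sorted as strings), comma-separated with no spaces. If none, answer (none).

Answer: C995T,Q690G,R687V,Y136H

Derivation:
At Theta: gained [] -> total []
At Delta: gained ['R687V', 'C995T', 'Y136H'] -> total ['C995T', 'R687V', 'Y136H']
At Lambda: gained ['Q690G'] -> total ['C995T', 'Q690G', 'R687V', 'Y136H']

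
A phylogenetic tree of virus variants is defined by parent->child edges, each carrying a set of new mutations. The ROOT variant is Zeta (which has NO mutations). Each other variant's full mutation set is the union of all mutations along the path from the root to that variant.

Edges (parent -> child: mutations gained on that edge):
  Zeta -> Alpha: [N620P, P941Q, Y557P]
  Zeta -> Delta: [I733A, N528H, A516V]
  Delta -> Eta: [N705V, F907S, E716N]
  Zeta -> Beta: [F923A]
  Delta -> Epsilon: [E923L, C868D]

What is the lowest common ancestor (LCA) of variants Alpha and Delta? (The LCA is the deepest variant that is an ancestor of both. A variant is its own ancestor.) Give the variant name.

Answer: Zeta

Derivation:
Path from root to Alpha: Zeta -> Alpha
  ancestors of Alpha: {Zeta, Alpha}
Path from root to Delta: Zeta -> Delta
  ancestors of Delta: {Zeta, Delta}
Common ancestors: {Zeta}
Walk up from Delta: Delta (not in ancestors of Alpha), Zeta (in ancestors of Alpha)
Deepest common ancestor (LCA) = Zeta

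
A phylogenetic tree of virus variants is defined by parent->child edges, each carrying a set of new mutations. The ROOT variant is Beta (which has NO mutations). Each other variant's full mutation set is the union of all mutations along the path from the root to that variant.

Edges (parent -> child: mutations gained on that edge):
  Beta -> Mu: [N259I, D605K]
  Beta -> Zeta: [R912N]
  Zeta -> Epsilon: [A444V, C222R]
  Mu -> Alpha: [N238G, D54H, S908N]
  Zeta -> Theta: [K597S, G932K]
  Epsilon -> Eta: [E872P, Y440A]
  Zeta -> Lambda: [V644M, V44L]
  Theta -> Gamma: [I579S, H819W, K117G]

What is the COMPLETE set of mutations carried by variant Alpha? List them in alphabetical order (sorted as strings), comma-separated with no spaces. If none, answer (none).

Answer: D54H,D605K,N238G,N259I,S908N

Derivation:
At Beta: gained [] -> total []
At Mu: gained ['N259I', 'D605K'] -> total ['D605K', 'N259I']
At Alpha: gained ['N238G', 'D54H', 'S908N'] -> total ['D54H', 'D605K', 'N238G', 'N259I', 'S908N']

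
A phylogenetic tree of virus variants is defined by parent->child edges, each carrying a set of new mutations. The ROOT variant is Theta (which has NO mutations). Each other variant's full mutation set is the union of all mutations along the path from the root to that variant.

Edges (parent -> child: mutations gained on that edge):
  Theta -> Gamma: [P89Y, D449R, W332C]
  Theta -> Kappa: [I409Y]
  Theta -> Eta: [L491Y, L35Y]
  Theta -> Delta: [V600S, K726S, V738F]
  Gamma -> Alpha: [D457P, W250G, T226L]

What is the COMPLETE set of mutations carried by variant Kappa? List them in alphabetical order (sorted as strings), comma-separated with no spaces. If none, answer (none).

Answer: I409Y

Derivation:
At Theta: gained [] -> total []
At Kappa: gained ['I409Y'] -> total ['I409Y']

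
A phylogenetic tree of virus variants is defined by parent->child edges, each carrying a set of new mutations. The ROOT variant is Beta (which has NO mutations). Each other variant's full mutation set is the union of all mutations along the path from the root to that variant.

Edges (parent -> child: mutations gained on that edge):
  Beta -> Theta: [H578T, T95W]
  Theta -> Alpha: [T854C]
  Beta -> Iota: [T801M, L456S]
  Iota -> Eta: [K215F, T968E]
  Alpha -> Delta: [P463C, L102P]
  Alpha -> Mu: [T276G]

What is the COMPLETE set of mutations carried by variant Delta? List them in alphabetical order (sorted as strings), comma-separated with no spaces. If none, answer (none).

At Beta: gained [] -> total []
At Theta: gained ['H578T', 'T95W'] -> total ['H578T', 'T95W']
At Alpha: gained ['T854C'] -> total ['H578T', 'T854C', 'T95W']
At Delta: gained ['P463C', 'L102P'] -> total ['H578T', 'L102P', 'P463C', 'T854C', 'T95W']

Answer: H578T,L102P,P463C,T854C,T95W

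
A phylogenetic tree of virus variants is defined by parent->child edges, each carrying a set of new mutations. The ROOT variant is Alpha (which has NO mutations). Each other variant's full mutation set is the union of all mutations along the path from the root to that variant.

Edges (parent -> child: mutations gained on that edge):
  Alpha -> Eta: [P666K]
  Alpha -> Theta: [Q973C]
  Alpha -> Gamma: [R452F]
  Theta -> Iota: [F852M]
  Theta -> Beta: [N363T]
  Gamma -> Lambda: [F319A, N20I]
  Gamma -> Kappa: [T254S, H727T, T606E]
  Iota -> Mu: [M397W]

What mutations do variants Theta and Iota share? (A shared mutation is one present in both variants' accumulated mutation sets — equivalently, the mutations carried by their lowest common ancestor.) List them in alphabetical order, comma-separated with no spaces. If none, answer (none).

Accumulating mutations along path to Theta:
  At Alpha: gained [] -> total []
  At Theta: gained ['Q973C'] -> total ['Q973C']
Mutations(Theta) = ['Q973C']
Accumulating mutations along path to Iota:
  At Alpha: gained [] -> total []
  At Theta: gained ['Q973C'] -> total ['Q973C']
  At Iota: gained ['F852M'] -> total ['F852M', 'Q973C']
Mutations(Iota) = ['F852M', 'Q973C']
Intersection: ['Q973C'] ∩ ['F852M', 'Q973C'] = ['Q973C']

Answer: Q973C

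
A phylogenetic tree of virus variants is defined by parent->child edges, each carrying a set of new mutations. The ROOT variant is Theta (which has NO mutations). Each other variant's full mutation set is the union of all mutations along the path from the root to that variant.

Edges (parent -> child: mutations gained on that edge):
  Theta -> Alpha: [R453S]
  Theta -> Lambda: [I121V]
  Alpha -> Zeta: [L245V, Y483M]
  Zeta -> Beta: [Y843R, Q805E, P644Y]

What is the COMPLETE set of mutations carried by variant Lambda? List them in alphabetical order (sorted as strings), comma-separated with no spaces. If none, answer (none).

Answer: I121V

Derivation:
At Theta: gained [] -> total []
At Lambda: gained ['I121V'] -> total ['I121V']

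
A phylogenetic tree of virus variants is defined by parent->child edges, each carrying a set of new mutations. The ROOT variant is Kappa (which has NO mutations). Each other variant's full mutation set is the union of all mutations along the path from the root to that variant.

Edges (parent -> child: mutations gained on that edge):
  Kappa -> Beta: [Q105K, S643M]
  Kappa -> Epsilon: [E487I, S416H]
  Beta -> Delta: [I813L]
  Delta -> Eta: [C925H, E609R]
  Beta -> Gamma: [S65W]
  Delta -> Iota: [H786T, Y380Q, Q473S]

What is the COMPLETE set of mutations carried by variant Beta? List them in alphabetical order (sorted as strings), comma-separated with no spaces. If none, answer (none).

Answer: Q105K,S643M

Derivation:
At Kappa: gained [] -> total []
At Beta: gained ['Q105K', 'S643M'] -> total ['Q105K', 'S643M']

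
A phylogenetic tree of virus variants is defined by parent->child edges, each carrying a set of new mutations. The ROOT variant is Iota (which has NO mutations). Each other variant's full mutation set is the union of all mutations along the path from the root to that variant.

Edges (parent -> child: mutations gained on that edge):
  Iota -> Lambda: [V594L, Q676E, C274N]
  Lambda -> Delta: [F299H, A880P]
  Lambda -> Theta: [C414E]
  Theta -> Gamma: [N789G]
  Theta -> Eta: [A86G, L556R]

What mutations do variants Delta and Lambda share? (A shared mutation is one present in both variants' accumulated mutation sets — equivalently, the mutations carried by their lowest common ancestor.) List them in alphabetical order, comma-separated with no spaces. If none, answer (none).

Answer: C274N,Q676E,V594L

Derivation:
Accumulating mutations along path to Delta:
  At Iota: gained [] -> total []
  At Lambda: gained ['V594L', 'Q676E', 'C274N'] -> total ['C274N', 'Q676E', 'V594L']
  At Delta: gained ['F299H', 'A880P'] -> total ['A880P', 'C274N', 'F299H', 'Q676E', 'V594L']
Mutations(Delta) = ['A880P', 'C274N', 'F299H', 'Q676E', 'V594L']
Accumulating mutations along path to Lambda:
  At Iota: gained [] -> total []
  At Lambda: gained ['V594L', 'Q676E', 'C274N'] -> total ['C274N', 'Q676E', 'V594L']
Mutations(Lambda) = ['C274N', 'Q676E', 'V594L']
Intersection: ['A880P', 'C274N', 'F299H', 'Q676E', 'V594L'] ∩ ['C274N', 'Q676E', 'V594L'] = ['C274N', 'Q676E', 'V594L']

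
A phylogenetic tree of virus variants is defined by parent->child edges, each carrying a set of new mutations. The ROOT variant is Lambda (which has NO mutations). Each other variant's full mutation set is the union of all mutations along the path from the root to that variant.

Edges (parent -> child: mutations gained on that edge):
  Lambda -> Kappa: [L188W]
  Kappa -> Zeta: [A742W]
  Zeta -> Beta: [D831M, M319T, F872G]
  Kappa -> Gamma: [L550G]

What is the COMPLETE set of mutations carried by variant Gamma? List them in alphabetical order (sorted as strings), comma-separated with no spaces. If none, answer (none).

Answer: L188W,L550G

Derivation:
At Lambda: gained [] -> total []
At Kappa: gained ['L188W'] -> total ['L188W']
At Gamma: gained ['L550G'] -> total ['L188W', 'L550G']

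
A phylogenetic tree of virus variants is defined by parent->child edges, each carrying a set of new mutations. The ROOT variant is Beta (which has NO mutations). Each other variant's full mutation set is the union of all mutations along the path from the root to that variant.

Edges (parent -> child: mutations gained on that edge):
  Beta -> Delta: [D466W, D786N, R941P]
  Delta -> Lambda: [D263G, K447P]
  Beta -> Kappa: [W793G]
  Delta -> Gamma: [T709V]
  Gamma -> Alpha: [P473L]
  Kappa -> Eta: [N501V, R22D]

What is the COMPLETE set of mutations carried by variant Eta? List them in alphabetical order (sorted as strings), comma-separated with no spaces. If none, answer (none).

At Beta: gained [] -> total []
At Kappa: gained ['W793G'] -> total ['W793G']
At Eta: gained ['N501V', 'R22D'] -> total ['N501V', 'R22D', 'W793G']

Answer: N501V,R22D,W793G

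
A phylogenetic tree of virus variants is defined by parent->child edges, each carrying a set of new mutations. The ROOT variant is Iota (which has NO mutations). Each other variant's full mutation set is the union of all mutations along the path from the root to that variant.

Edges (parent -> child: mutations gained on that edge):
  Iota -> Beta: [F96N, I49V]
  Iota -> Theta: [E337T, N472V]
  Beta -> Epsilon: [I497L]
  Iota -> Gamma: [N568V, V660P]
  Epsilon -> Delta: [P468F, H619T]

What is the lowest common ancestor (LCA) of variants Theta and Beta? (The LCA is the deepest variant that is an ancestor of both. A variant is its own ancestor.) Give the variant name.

Path from root to Theta: Iota -> Theta
  ancestors of Theta: {Iota, Theta}
Path from root to Beta: Iota -> Beta
  ancestors of Beta: {Iota, Beta}
Common ancestors: {Iota}
Walk up from Beta: Beta (not in ancestors of Theta), Iota (in ancestors of Theta)
Deepest common ancestor (LCA) = Iota

Answer: Iota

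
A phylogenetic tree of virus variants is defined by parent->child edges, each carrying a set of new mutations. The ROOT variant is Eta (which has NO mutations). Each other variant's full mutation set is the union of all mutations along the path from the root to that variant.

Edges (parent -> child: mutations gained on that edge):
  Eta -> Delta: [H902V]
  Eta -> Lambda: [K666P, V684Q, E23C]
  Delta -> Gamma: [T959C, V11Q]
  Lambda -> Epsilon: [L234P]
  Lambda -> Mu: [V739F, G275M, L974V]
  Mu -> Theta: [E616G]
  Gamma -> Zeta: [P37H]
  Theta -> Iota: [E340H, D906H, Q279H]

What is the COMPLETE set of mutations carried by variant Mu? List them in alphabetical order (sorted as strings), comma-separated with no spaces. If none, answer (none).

At Eta: gained [] -> total []
At Lambda: gained ['K666P', 'V684Q', 'E23C'] -> total ['E23C', 'K666P', 'V684Q']
At Mu: gained ['V739F', 'G275M', 'L974V'] -> total ['E23C', 'G275M', 'K666P', 'L974V', 'V684Q', 'V739F']

Answer: E23C,G275M,K666P,L974V,V684Q,V739F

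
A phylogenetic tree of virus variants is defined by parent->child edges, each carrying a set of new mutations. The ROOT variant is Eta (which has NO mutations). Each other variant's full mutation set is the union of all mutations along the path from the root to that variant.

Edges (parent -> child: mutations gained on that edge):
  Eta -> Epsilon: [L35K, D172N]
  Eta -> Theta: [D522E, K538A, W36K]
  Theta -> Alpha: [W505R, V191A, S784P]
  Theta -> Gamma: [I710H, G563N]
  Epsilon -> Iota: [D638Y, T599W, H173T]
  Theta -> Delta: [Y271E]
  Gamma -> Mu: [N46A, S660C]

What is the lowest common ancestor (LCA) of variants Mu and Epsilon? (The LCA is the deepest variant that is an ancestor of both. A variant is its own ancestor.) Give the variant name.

Path from root to Mu: Eta -> Theta -> Gamma -> Mu
  ancestors of Mu: {Eta, Theta, Gamma, Mu}
Path from root to Epsilon: Eta -> Epsilon
  ancestors of Epsilon: {Eta, Epsilon}
Common ancestors: {Eta}
Walk up from Epsilon: Epsilon (not in ancestors of Mu), Eta (in ancestors of Mu)
Deepest common ancestor (LCA) = Eta

Answer: Eta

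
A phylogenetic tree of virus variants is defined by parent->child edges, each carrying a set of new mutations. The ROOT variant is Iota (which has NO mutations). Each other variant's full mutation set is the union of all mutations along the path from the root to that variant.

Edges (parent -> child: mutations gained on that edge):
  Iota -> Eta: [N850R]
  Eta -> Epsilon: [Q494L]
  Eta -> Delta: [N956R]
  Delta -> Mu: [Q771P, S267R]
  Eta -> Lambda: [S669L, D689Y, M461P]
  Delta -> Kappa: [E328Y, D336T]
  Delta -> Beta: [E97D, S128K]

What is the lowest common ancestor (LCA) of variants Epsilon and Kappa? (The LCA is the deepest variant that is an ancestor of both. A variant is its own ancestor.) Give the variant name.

Answer: Eta

Derivation:
Path from root to Epsilon: Iota -> Eta -> Epsilon
  ancestors of Epsilon: {Iota, Eta, Epsilon}
Path from root to Kappa: Iota -> Eta -> Delta -> Kappa
  ancestors of Kappa: {Iota, Eta, Delta, Kappa}
Common ancestors: {Iota, Eta}
Walk up from Kappa: Kappa (not in ancestors of Epsilon), Delta (not in ancestors of Epsilon), Eta (in ancestors of Epsilon), Iota (in ancestors of Epsilon)
Deepest common ancestor (LCA) = Eta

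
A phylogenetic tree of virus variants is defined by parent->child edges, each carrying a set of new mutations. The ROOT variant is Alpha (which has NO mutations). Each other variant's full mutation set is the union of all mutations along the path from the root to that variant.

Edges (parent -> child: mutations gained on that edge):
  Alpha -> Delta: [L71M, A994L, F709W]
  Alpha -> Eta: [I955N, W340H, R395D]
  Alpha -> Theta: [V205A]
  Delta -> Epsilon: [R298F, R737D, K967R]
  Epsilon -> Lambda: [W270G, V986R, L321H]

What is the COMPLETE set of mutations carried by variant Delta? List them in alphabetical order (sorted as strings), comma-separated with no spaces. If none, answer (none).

At Alpha: gained [] -> total []
At Delta: gained ['L71M', 'A994L', 'F709W'] -> total ['A994L', 'F709W', 'L71M']

Answer: A994L,F709W,L71M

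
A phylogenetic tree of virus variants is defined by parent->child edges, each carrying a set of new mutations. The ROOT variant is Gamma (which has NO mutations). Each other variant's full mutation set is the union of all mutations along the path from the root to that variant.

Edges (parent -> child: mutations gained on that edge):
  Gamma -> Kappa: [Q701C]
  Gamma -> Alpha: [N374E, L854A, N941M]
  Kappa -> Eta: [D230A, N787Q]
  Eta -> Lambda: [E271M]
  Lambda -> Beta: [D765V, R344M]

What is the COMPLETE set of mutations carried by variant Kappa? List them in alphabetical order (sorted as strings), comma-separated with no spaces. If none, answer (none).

At Gamma: gained [] -> total []
At Kappa: gained ['Q701C'] -> total ['Q701C']

Answer: Q701C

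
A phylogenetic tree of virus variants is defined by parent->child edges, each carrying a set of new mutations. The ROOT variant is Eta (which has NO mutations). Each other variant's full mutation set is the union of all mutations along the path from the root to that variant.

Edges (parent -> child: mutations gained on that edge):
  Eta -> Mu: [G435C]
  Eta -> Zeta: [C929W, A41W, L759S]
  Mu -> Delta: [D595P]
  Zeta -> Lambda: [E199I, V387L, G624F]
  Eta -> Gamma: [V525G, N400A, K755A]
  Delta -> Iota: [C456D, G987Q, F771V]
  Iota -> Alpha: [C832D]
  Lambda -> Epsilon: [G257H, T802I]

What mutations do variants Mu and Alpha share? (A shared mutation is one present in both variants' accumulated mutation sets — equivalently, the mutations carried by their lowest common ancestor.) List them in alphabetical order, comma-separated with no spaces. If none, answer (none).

Accumulating mutations along path to Mu:
  At Eta: gained [] -> total []
  At Mu: gained ['G435C'] -> total ['G435C']
Mutations(Mu) = ['G435C']
Accumulating mutations along path to Alpha:
  At Eta: gained [] -> total []
  At Mu: gained ['G435C'] -> total ['G435C']
  At Delta: gained ['D595P'] -> total ['D595P', 'G435C']
  At Iota: gained ['C456D', 'G987Q', 'F771V'] -> total ['C456D', 'D595P', 'F771V', 'G435C', 'G987Q']
  At Alpha: gained ['C832D'] -> total ['C456D', 'C832D', 'D595P', 'F771V', 'G435C', 'G987Q']
Mutations(Alpha) = ['C456D', 'C832D', 'D595P', 'F771V', 'G435C', 'G987Q']
Intersection: ['G435C'] ∩ ['C456D', 'C832D', 'D595P', 'F771V', 'G435C', 'G987Q'] = ['G435C']

Answer: G435C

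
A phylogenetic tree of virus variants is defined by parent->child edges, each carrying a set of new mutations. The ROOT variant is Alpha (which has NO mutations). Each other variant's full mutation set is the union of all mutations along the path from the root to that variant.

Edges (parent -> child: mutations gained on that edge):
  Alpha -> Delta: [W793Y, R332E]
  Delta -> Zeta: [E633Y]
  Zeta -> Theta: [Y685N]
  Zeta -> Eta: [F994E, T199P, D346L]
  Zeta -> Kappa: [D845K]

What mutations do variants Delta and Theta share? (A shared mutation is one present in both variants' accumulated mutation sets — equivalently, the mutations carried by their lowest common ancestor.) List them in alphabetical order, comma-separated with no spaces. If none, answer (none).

Answer: R332E,W793Y

Derivation:
Accumulating mutations along path to Delta:
  At Alpha: gained [] -> total []
  At Delta: gained ['W793Y', 'R332E'] -> total ['R332E', 'W793Y']
Mutations(Delta) = ['R332E', 'W793Y']
Accumulating mutations along path to Theta:
  At Alpha: gained [] -> total []
  At Delta: gained ['W793Y', 'R332E'] -> total ['R332E', 'W793Y']
  At Zeta: gained ['E633Y'] -> total ['E633Y', 'R332E', 'W793Y']
  At Theta: gained ['Y685N'] -> total ['E633Y', 'R332E', 'W793Y', 'Y685N']
Mutations(Theta) = ['E633Y', 'R332E', 'W793Y', 'Y685N']
Intersection: ['R332E', 'W793Y'] ∩ ['E633Y', 'R332E', 'W793Y', 'Y685N'] = ['R332E', 'W793Y']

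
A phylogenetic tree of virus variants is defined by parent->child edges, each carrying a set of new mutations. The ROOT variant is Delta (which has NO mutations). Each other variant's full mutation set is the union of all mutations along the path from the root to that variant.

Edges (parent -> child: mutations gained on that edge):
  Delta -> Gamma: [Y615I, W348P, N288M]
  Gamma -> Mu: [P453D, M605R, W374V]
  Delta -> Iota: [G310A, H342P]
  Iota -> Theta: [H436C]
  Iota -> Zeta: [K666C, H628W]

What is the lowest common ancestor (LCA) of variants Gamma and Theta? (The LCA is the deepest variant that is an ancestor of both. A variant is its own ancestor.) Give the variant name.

Answer: Delta

Derivation:
Path from root to Gamma: Delta -> Gamma
  ancestors of Gamma: {Delta, Gamma}
Path from root to Theta: Delta -> Iota -> Theta
  ancestors of Theta: {Delta, Iota, Theta}
Common ancestors: {Delta}
Walk up from Theta: Theta (not in ancestors of Gamma), Iota (not in ancestors of Gamma), Delta (in ancestors of Gamma)
Deepest common ancestor (LCA) = Delta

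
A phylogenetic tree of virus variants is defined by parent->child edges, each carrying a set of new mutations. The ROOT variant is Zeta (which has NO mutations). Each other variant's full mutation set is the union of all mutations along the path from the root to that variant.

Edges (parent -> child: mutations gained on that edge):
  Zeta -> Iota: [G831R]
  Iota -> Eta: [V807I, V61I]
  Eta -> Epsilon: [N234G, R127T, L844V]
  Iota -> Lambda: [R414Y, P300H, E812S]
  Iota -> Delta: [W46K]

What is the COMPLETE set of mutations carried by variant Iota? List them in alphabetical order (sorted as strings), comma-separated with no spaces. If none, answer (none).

At Zeta: gained [] -> total []
At Iota: gained ['G831R'] -> total ['G831R']

Answer: G831R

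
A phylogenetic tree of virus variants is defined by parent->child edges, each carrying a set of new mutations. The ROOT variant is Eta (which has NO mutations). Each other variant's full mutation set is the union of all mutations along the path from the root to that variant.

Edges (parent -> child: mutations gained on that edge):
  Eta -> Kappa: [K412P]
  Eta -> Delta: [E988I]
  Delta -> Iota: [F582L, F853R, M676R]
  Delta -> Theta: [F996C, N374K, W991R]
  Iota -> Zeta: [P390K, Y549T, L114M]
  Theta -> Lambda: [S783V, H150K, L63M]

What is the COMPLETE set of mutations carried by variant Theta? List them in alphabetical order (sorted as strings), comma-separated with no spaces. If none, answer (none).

Answer: E988I,F996C,N374K,W991R

Derivation:
At Eta: gained [] -> total []
At Delta: gained ['E988I'] -> total ['E988I']
At Theta: gained ['F996C', 'N374K', 'W991R'] -> total ['E988I', 'F996C', 'N374K', 'W991R']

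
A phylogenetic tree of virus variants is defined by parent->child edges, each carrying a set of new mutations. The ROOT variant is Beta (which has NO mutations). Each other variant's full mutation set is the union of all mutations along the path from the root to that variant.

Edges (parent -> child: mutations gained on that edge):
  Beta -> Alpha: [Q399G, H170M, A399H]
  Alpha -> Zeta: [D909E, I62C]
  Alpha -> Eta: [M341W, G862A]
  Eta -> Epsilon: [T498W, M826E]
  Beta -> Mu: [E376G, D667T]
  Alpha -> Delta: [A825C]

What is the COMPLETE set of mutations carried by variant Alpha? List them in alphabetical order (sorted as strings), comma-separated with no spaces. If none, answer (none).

At Beta: gained [] -> total []
At Alpha: gained ['Q399G', 'H170M', 'A399H'] -> total ['A399H', 'H170M', 'Q399G']

Answer: A399H,H170M,Q399G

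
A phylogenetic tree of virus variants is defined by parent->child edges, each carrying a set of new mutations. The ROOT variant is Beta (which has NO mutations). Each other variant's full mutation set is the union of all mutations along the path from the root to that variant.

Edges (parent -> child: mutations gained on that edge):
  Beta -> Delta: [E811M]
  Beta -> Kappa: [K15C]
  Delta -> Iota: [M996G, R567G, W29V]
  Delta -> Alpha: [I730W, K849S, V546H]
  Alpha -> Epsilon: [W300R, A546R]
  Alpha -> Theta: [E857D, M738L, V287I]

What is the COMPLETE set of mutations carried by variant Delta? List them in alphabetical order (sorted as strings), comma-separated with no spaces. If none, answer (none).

Answer: E811M

Derivation:
At Beta: gained [] -> total []
At Delta: gained ['E811M'] -> total ['E811M']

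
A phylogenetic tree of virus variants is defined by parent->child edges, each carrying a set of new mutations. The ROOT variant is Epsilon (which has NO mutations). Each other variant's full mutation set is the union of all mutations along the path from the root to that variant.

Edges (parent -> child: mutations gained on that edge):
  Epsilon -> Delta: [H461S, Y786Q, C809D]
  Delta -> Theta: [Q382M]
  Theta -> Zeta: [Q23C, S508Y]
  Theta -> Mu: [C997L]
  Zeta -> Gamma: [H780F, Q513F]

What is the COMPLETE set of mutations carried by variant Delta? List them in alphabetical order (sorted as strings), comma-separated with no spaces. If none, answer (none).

Answer: C809D,H461S,Y786Q

Derivation:
At Epsilon: gained [] -> total []
At Delta: gained ['H461S', 'Y786Q', 'C809D'] -> total ['C809D', 'H461S', 'Y786Q']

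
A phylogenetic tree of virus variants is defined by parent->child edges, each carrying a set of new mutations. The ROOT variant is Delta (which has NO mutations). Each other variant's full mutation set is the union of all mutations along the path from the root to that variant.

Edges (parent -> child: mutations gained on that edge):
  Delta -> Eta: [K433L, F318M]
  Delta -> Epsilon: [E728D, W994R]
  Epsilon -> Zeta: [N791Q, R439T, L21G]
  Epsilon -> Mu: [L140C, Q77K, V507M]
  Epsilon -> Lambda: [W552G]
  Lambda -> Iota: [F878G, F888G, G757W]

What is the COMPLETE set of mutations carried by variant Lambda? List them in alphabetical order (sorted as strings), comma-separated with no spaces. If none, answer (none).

Answer: E728D,W552G,W994R

Derivation:
At Delta: gained [] -> total []
At Epsilon: gained ['E728D', 'W994R'] -> total ['E728D', 'W994R']
At Lambda: gained ['W552G'] -> total ['E728D', 'W552G', 'W994R']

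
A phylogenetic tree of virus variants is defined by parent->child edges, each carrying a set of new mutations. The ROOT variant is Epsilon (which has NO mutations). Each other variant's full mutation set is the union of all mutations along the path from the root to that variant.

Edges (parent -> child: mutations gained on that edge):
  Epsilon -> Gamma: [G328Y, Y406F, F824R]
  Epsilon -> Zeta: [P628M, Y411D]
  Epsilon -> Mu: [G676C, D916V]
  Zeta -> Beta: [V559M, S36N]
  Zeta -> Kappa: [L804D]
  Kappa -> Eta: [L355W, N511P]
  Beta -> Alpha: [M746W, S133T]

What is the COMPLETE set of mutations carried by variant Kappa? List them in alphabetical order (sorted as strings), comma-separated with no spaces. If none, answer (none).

Answer: L804D,P628M,Y411D

Derivation:
At Epsilon: gained [] -> total []
At Zeta: gained ['P628M', 'Y411D'] -> total ['P628M', 'Y411D']
At Kappa: gained ['L804D'] -> total ['L804D', 'P628M', 'Y411D']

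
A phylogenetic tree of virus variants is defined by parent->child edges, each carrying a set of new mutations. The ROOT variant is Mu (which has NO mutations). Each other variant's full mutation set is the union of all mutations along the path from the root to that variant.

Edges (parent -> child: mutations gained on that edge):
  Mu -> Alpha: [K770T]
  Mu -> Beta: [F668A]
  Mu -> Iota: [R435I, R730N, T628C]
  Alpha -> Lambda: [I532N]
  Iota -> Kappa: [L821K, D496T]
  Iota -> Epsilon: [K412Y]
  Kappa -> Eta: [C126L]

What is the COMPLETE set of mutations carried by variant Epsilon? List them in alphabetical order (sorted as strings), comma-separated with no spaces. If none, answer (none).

Answer: K412Y,R435I,R730N,T628C

Derivation:
At Mu: gained [] -> total []
At Iota: gained ['R435I', 'R730N', 'T628C'] -> total ['R435I', 'R730N', 'T628C']
At Epsilon: gained ['K412Y'] -> total ['K412Y', 'R435I', 'R730N', 'T628C']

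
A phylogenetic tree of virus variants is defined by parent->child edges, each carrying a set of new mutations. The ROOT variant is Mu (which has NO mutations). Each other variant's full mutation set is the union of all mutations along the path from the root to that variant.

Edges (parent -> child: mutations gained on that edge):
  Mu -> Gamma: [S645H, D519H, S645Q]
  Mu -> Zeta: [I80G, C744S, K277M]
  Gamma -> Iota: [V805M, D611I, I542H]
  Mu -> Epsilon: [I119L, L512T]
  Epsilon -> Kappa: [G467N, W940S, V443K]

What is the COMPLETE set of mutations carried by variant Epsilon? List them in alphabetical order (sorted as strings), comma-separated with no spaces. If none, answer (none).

Answer: I119L,L512T

Derivation:
At Mu: gained [] -> total []
At Epsilon: gained ['I119L', 'L512T'] -> total ['I119L', 'L512T']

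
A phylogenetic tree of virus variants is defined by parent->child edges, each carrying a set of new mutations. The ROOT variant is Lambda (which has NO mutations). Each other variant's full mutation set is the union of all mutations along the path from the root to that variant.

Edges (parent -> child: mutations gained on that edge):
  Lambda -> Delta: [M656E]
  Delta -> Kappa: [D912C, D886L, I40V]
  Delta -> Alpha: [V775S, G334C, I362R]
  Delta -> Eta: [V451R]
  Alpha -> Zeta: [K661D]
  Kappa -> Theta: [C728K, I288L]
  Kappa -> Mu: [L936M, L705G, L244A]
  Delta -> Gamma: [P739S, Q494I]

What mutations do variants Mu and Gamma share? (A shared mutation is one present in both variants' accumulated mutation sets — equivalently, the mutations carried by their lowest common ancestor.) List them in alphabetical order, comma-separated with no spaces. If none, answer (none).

Accumulating mutations along path to Mu:
  At Lambda: gained [] -> total []
  At Delta: gained ['M656E'] -> total ['M656E']
  At Kappa: gained ['D912C', 'D886L', 'I40V'] -> total ['D886L', 'D912C', 'I40V', 'M656E']
  At Mu: gained ['L936M', 'L705G', 'L244A'] -> total ['D886L', 'D912C', 'I40V', 'L244A', 'L705G', 'L936M', 'M656E']
Mutations(Mu) = ['D886L', 'D912C', 'I40V', 'L244A', 'L705G', 'L936M', 'M656E']
Accumulating mutations along path to Gamma:
  At Lambda: gained [] -> total []
  At Delta: gained ['M656E'] -> total ['M656E']
  At Gamma: gained ['P739S', 'Q494I'] -> total ['M656E', 'P739S', 'Q494I']
Mutations(Gamma) = ['M656E', 'P739S', 'Q494I']
Intersection: ['D886L', 'D912C', 'I40V', 'L244A', 'L705G', 'L936M', 'M656E'] ∩ ['M656E', 'P739S', 'Q494I'] = ['M656E']

Answer: M656E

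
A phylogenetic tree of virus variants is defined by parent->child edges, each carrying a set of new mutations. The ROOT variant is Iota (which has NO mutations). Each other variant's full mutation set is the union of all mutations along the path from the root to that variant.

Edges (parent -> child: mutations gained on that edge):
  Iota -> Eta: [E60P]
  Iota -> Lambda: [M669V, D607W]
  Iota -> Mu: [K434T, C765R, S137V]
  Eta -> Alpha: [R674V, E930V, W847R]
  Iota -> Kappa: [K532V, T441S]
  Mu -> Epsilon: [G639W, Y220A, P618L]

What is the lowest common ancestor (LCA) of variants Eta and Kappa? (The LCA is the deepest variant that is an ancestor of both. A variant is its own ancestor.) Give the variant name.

Path from root to Eta: Iota -> Eta
  ancestors of Eta: {Iota, Eta}
Path from root to Kappa: Iota -> Kappa
  ancestors of Kappa: {Iota, Kappa}
Common ancestors: {Iota}
Walk up from Kappa: Kappa (not in ancestors of Eta), Iota (in ancestors of Eta)
Deepest common ancestor (LCA) = Iota

Answer: Iota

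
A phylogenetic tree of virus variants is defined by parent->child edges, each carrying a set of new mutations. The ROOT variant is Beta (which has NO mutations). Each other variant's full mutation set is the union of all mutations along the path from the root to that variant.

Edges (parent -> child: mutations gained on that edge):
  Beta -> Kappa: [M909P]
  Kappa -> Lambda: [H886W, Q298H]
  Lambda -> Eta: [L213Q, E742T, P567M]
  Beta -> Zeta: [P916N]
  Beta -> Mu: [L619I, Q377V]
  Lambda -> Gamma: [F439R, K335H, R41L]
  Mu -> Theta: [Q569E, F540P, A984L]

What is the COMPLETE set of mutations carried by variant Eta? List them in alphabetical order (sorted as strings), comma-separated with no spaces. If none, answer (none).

At Beta: gained [] -> total []
At Kappa: gained ['M909P'] -> total ['M909P']
At Lambda: gained ['H886W', 'Q298H'] -> total ['H886W', 'M909P', 'Q298H']
At Eta: gained ['L213Q', 'E742T', 'P567M'] -> total ['E742T', 'H886W', 'L213Q', 'M909P', 'P567M', 'Q298H']

Answer: E742T,H886W,L213Q,M909P,P567M,Q298H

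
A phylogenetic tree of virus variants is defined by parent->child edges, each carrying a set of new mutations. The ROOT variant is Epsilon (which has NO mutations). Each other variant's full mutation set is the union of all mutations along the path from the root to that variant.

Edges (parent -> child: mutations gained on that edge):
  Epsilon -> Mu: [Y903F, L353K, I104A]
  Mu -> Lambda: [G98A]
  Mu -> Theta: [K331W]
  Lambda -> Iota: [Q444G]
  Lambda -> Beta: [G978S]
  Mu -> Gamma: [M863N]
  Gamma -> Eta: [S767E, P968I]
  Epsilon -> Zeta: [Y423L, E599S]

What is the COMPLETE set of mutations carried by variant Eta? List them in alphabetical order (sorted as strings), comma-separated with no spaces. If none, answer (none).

Answer: I104A,L353K,M863N,P968I,S767E,Y903F

Derivation:
At Epsilon: gained [] -> total []
At Mu: gained ['Y903F', 'L353K', 'I104A'] -> total ['I104A', 'L353K', 'Y903F']
At Gamma: gained ['M863N'] -> total ['I104A', 'L353K', 'M863N', 'Y903F']
At Eta: gained ['S767E', 'P968I'] -> total ['I104A', 'L353K', 'M863N', 'P968I', 'S767E', 'Y903F']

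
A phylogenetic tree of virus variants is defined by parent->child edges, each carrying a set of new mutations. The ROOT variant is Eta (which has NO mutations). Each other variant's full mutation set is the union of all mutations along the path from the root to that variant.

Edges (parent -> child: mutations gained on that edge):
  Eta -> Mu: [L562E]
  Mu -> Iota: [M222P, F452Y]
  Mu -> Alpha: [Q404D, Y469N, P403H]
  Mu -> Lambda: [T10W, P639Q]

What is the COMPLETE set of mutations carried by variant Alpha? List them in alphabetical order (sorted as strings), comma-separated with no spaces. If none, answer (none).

Answer: L562E,P403H,Q404D,Y469N

Derivation:
At Eta: gained [] -> total []
At Mu: gained ['L562E'] -> total ['L562E']
At Alpha: gained ['Q404D', 'Y469N', 'P403H'] -> total ['L562E', 'P403H', 'Q404D', 'Y469N']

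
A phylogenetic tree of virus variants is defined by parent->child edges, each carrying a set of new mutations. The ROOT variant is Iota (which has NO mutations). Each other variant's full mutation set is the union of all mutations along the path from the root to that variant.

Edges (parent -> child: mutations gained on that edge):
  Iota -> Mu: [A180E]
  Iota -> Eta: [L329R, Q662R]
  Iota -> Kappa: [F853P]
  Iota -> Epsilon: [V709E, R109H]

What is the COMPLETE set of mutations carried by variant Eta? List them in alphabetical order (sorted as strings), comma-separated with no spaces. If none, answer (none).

Answer: L329R,Q662R

Derivation:
At Iota: gained [] -> total []
At Eta: gained ['L329R', 'Q662R'] -> total ['L329R', 'Q662R']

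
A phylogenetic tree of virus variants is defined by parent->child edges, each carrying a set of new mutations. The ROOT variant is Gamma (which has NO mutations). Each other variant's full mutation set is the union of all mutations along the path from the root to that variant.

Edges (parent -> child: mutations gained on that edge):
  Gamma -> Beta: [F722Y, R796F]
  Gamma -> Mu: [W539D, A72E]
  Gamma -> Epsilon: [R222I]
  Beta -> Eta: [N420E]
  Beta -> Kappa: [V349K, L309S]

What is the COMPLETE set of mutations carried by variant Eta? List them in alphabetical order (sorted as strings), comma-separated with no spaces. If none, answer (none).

Answer: F722Y,N420E,R796F

Derivation:
At Gamma: gained [] -> total []
At Beta: gained ['F722Y', 'R796F'] -> total ['F722Y', 'R796F']
At Eta: gained ['N420E'] -> total ['F722Y', 'N420E', 'R796F']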